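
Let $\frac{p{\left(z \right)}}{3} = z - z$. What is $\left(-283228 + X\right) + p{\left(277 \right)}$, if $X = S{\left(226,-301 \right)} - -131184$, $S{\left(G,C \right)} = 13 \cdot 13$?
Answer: $-151875$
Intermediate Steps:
$p{\left(z \right)} = 0$ ($p{\left(z \right)} = 3 \left(z - z\right) = 3 \cdot 0 = 0$)
$S{\left(G,C \right)} = 169$
$X = 131353$ ($X = 169 - -131184 = 169 + 131184 = 131353$)
$\left(-283228 + X\right) + p{\left(277 \right)} = \left(-283228 + 131353\right) + 0 = -151875 + 0 = -151875$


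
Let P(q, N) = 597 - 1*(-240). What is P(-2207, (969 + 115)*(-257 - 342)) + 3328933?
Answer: 3329770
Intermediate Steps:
P(q, N) = 837 (P(q, N) = 597 + 240 = 837)
P(-2207, (969 + 115)*(-257 - 342)) + 3328933 = 837 + 3328933 = 3329770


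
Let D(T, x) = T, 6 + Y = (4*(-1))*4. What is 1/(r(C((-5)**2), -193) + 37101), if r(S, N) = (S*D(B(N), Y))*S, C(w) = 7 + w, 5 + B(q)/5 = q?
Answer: -1/976659 ≈ -1.0239e-6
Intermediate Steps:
Y = -22 (Y = -6 + (4*(-1))*4 = -6 - 4*4 = -6 - 16 = -22)
B(q) = -25 + 5*q
r(S, N) = S**2*(-25 + 5*N) (r(S, N) = (S*(-25 + 5*N))*S = S**2*(-25 + 5*N))
1/(r(C((-5)**2), -193) + 37101) = 1/(5*(7 + (-5)**2)**2*(-5 - 193) + 37101) = 1/(5*(7 + 25)**2*(-198) + 37101) = 1/(5*32**2*(-198) + 37101) = 1/(5*1024*(-198) + 37101) = 1/(-1013760 + 37101) = 1/(-976659) = -1/976659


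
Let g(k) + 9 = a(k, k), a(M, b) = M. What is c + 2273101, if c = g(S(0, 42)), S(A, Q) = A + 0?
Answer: 2273092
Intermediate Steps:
S(A, Q) = A
g(k) = -9 + k
c = -9 (c = -9 + 0 = -9)
c + 2273101 = -9 + 2273101 = 2273092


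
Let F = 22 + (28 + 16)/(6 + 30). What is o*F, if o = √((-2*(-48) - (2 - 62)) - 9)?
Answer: 1463*√3/9 ≈ 281.55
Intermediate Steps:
F = 209/9 (F = 22 + 44/36 = 22 + 44*(1/36) = 22 + 11/9 = 209/9 ≈ 23.222)
o = 7*√3 (o = √((96 - 1*(-60)) - 9) = √((96 + 60) - 9) = √(156 - 9) = √147 = 7*√3 ≈ 12.124)
o*F = (7*√3)*(209/9) = 1463*√3/9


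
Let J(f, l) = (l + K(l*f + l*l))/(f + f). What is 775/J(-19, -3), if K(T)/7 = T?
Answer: -29450/459 ≈ -64.161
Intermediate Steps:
K(T) = 7*T
J(f, l) = (l + 7*l² + 7*f*l)/(2*f) (J(f, l) = (l + 7*(l*f + l*l))/(f + f) = (l + 7*(f*l + l²))/((2*f)) = (l + 7*(l² + f*l))*(1/(2*f)) = (l + (7*l² + 7*f*l))*(1/(2*f)) = (l + 7*l² + 7*f*l)*(1/(2*f)) = (l + 7*l² + 7*f*l)/(2*f))
775/J(-19, -3) = 775/(((½)*(-3)*(1 + 7*(-19) + 7*(-3))/(-19))) = 775/(((½)*(-3)*(-1/19)*(1 - 133 - 21))) = 775/(((½)*(-3)*(-1/19)*(-153))) = 775/(-459/38) = 775*(-38/459) = -29450/459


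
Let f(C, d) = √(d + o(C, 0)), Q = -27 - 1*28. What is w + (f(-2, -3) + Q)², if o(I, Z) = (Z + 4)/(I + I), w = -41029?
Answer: -38008 - 220*I ≈ -38008.0 - 220.0*I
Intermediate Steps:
o(I, Z) = (4 + Z)/(2*I) (o(I, Z) = (4 + Z)/((2*I)) = (4 + Z)*(1/(2*I)) = (4 + Z)/(2*I))
Q = -55 (Q = -27 - 28 = -55)
f(C, d) = √(d + 2/C) (f(C, d) = √(d + (4 + 0)/(2*C)) = √(d + (½)*4/C) = √(d + 2/C))
w + (f(-2, -3) + Q)² = -41029 + (√(-3 + 2/(-2)) - 55)² = -41029 + (√(-3 + 2*(-½)) - 55)² = -41029 + (√(-3 - 1) - 55)² = -41029 + (√(-4) - 55)² = -41029 + (2*I - 55)² = -41029 + (-55 + 2*I)²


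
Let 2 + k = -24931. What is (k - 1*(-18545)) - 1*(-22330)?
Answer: 15942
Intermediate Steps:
k = -24933 (k = -2 - 24931 = -24933)
(k - 1*(-18545)) - 1*(-22330) = (-24933 - 1*(-18545)) - 1*(-22330) = (-24933 + 18545) + 22330 = -6388 + 22330 = 15942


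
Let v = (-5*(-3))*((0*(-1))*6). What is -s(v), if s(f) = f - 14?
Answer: 14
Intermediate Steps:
v = 0 (v = 15*(0*6) = 15*0 = 0)
s(f) = -14 + f
-s(v) = -(-14 + 0) = -1*(-14) = 14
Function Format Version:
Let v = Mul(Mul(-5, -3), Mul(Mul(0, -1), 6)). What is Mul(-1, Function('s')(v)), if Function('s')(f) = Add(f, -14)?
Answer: 14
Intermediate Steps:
v = 0 (v = Mul(15, Mul(0, 6)) = Mul(15, 0) = 0)
Function('s')(f) = Add(-14, f)
Mul(-1, Function('s')(v)) = Mul(-1, Add(-14, 0)) = Mul(-1, -14) = 14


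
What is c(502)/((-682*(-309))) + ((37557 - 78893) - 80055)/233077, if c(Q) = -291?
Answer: -8549840655/16372726942 ≈ -0.52220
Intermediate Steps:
c(502)/((-682*(-309))) + ((37557 - 78893) - 80055)/233077 = -291/((-682*(-309))) + ((37557 - 78893) - 80055)/233077 = -291/210738 + (-41336 - 80055)*(1/233077) = -291*1/210738 - 121391*1/233077 = -97/70246 - 121391/233077 = -8549840655/16372726942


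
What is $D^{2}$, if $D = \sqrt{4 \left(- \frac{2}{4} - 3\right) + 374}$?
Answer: $360$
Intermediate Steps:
$D = 6 \sqrt{10}$ ($D = \sqrt{4 \left(\left(-2\right) \frac{1}{4} - 3\right) + 374} = \sqrt{4 \left(- \frac{1}{2} - 3\right) + 374} = \sqrt{4 \left(- \frac{7}{2}\right) + 374} = \sqrt{-14 + 374} = \sqrt{360} = 6 \sqrt{10} \approx 18.974$)
$D^{2} = \left(6 \sqrt{10}\right)^{2} = 360$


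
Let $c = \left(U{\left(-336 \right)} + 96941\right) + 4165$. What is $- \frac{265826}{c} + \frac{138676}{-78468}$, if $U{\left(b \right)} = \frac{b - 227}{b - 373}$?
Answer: $- \frac{475574298527}{108172237953} \approx -4.3965$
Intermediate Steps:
$U{\left(b \right)} = \frac{-227 + b}{-373 + b}$
$c = \frac{71684717}{709}$ ($c = \left(\frac{-227 - 336}{-373 - 336} + 96941\right) + 4165 = \left(\frac{1}{-709} \left(-563\right) + 96941\right) + 4165 = \left(\left(- \frac{1}{709}\right) \left(-563\right) + 96941\right) + 4165 = \left(\frac{563}{709} + 96941\right) + 4165 = \frac{68731732}{709} + 4165 = \frac{71684717}{709} \approx 1.0111 \cdot 10^{5}$)
$- \frac{265826}{c} + \frac{138676}{-78468} = - \frac{265826}{\frac{71684717}{709}} + \frac{138676}{-78468} = \left(-265826\right) \frac{709}{71684717} + 138676 \left(- \frac{1}{78468}\right) = - \frac{188470634}{71684717} - \frac{34669}{19617} = - \frac{475574298527}{108172237953}$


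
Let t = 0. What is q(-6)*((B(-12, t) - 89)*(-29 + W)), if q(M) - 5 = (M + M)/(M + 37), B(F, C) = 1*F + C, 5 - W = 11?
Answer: 505505/31 ≈ 16307.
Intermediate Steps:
W = -6 (W = 5 - 1*11 = 5 - 11 = -6)
B(F, C) = C + F (B(F, C) = F + C = C + F)
q(M) = 5 + 2*M/(37 + M) (q(M) = 5 + (M + M)/(M + 37) = 5 + (2*M)/(37 + M) = 5 + 2*M/(37 + M))
q(-6)*((B(-12, t) - 89)*(-29 + W)) = ((185 + 7*(-6))/(37 - 6))*(((0 - 12) - 89)*(-29 - 6)) = ((185 - 42)/31)*((-12 - 89)*(-35)) = ((1/31)*143)*(-101*(-35)) = (143/31)*3535 = 505505/31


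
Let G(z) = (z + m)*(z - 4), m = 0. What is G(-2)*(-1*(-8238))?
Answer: 98856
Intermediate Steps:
G(z) = z*(-4 + z) (G(z) = (z + 0)*(z - 4) = z*(-4 + z))
G(-2)*(-1*(-8238)) = (-2*(-4 - 2))*(-1*(-8238)) = -2*(-6)*8238 = 12*8238 = 98856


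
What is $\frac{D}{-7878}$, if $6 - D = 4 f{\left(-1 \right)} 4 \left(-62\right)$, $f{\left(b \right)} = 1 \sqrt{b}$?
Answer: $- \frac{1}{1313} - \frac{496 i}{3939} \approx -0.00076161 - 0.12592 i$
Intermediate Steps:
$f{\left(b \right)} = \sqrt{b}$
$D = 6 + 992 i$ ($D = 6 - 4 \sqrt{-1} \cdot 4 \left(-62\right) = 6 - 4 i 4 \left(-62\right) = 6 - 16 i \left(-62\right) = 6 - - 992 i = 6 + 992 i \approx 6.0 + 992.0 i$)
$\frac{D}{-7878} = \frac{6 + 992 i}{-7878} = \left(6 + 992 i\right) \left(- \frac{1}{7878}\right) = - \frac{1}{1313} - \frac{496 i}{3939}$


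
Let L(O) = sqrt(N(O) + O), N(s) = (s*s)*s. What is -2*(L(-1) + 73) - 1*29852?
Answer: -29998 - 2*I*sqrt(2) ≈ -29998.0 - 2.8284*I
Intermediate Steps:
N(s) = s**3 (N(s) = s**2*s = s**3)
L(O) = sqrt(O + O**3) (L(O) = sqrt(O**3 + O) = sqrt(O + O**3))
-2*(L(-1) + 73) - 1*29852 = -2*(sqrt(-1 + (-1)**3) + 73) - 1*29852 = -2*(sqrt(-1 - 1) + 73) - 29852 = -2*(sqrt(-2) + 73) - 29852 = -2*(I*sqrt(2) + 73) - 29852 = -2*(73 + I*sqrt(2)) - 29852 = (-146 - 2*I*sqrt(2)) - 29852 = -29998 - 2*I*sqrt(2)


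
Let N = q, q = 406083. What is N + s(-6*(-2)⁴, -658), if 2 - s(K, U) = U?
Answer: 406743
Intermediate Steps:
s(K, U) = 2 - U
N = 406083
N + s(-6*(-2)⁴, -658) = 406083 + (2 - 1*(-658)) = 406083 + (2 + 658) = 406083 + 660 = 406743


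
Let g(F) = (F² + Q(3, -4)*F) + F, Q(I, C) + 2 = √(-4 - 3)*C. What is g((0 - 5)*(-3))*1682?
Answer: 353220 - 100920*I*√7 ≈ 3.5322e+5 - 2.6701e+5*I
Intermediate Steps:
Q(I, C) = -2 + I*C*√7 (Q(I, C) = -2 + √(-4 - 3)*C = -2 + √(-7)*C = -2 + (I*√7)*C = -2 + I*C*√7)
g(F) = F + F² + F*(-2 - 4*I*√7) (g(F) = (F² + (-2 + I*(-4)*√7)*F) + F = (F² + (-2 - 4*I*√7)*F) + F = (F² + F*(-2 - 4*I*√7)) + F = F + F² + F*(-2 - 4*I*√7))
g((0 - 5)*(-3))*1682 = (((0 - 5)*(-3))*(-1 + (0 - 5)*(-3) - 4*I*√7))*1682 = ((-5*(-3))*(-1 - 5*(-3) - 4*I*√7))*1682 = (15*(-1 + 15 - 4*I*√7))*1682 = (15*(14 - 4*I*√7))*1682 = (210 - 60*I*√7)*1682 = 353220 - 100920*I*√7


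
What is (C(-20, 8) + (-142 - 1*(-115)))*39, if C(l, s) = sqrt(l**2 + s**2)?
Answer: -1053 + 156*sqrt(29) ≈ -212.91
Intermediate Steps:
(C(-20, 8) + (-142 - 1*(-115)))*39 = (sqrt((-20)**2 + 8**2) + (-142 - 1*(-115)))*39 = (sqrt(400 + 64) + (-142 + 115))*39 = (sqrt(464) - 27)*39 = (4*sqrt(29) - 27)*39 = (-27 + 4*sqrt(29))*39 = -1053 + 156*sqrt(29)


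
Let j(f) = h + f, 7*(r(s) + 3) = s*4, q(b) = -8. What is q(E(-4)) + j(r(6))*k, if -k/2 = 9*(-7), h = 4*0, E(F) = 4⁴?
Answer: 46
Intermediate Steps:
E(F) = 256
r(s) = -3 + 4*s/7 (r(s) = -3 + (s*4)/7 = -3 + (4*s)/7 = -3 + 4*s/7)
h = 0
k = 126 (k = -18*(-7) = -2*(-63) = 126)
j(f) = f (j(f) = 0 + f = f)
q(E(-4)) + j(r(6))*k = -8 + (-3 + (4/7)*6)*126 = -8 + (-3 + 24/7)*126 = -8 + (3/7)*126 = -8 + 54 = 46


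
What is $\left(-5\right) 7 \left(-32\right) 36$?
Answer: $40320$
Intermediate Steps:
$\left(-5\right) 7 \left(-32\right) 36 = \left(-35\right) \left(-32\right) 36 = 1120 \cdot 36 = 40320$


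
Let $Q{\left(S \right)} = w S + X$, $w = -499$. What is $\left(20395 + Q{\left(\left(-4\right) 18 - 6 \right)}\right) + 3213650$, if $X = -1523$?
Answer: $3271444$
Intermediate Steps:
$Q{\left(S \right)} = -1523 - 499 S$ ($Q{\left(S \right)} = - 499 S - 1523 = -1523 - 499 S$)
$\left(20395 + Q{\left(\left(-4\right) 18 - 6 \right)}\right) + 3213650 = \left(20395 - \left(1523 + 499 \left(\left(-4\right) 18 - 6\right)\right)\right) + 3213650 = \left(20395 - \left(1523 + 499 \left(-72 + \left(-8 + 2\right)\right)\right)\right) + 3213650 = \left(20395 - \left(1523 + 499 \left(-72 - 6\right)\right)\right) + 3213650 = \left(20395 - -37399\right) + 3213650 = \left(20395 + \left(-1523 + 38922\right)\right) + 3213650 = \left(20395 + 37399\right) + 3213650 = 57794 + 3213650 = 3271444$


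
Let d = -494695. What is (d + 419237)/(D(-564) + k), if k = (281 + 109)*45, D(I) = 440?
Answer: -37729/8995 ≈ -4.1944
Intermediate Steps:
k = 17550 (k = 390*45 = 17550)
(d + 419237)/(D(-564) + k) = (-494695 + 419237)/(440 + 17550) = -75458/17990 = -75458*1/17990 = -37729/8995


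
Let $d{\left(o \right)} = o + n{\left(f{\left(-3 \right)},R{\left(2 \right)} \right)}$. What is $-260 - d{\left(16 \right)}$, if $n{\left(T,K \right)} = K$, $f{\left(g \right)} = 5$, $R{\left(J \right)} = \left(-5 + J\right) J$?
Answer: $-270$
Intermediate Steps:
$R{\left(J \right)} = J \left(-5 + J\right)$
$d{\left(o \right)} = -6 + o$ ($d{\left(o \right)} = o + 2 \left(-5 + 2\right) = o + 2 \left(-3\right) = o - 6 = -6 + o$)
$-260 - d{\left(16 \right)} = -260 - \left(-6 + 16\right) = -260 - 10 = -270$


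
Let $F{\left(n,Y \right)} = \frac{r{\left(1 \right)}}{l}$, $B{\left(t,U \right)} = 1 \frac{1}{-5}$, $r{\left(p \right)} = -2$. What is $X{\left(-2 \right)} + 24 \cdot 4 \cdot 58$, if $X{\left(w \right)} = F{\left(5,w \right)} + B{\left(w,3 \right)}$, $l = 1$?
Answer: $\frac{27829}{5} \approx 5565.8$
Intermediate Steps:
$B{\left(t,U \right)} = - \frac{1}{5}$ ($B{\left(t,U \right)} = 1 \left(- \frac{1}{5}\right) = - \frac{1}{5}$)
$F{\left(n,Y \right)} = -2$ ($F{\left(n,Y \right)} = - \frac{2}{1} = \left(-2\right) 1 = -2$)
$X{\left(w \right)} = - \frac{11}{5}$ ($X{\left(w \right)} = -2 - \frac{1}{5} = - \frac{11}{5}$)
$X{\left(-2 \right)} + 24 \cdot 4 \cdot 58 = - \frac{11}{5} + 24 \cdot 4 \cdot 58 = - \frac{11}{5} + 96 \cdot 58 = - \frac{11}{5} + 5568 = \frac{27829}{5}$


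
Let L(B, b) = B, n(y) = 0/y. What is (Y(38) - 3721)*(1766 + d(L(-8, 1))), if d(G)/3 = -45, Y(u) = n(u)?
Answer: -6068951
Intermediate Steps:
n(y) = 0
Y(u) = 0
d(G) = -135 (d(G) = 3*(-45) = -135)
(Y(38) - 3721)*(1766 + d(L(-8, 1))) = (0 - 3721)*(1766 - 135) = -3721*1631 = -6068951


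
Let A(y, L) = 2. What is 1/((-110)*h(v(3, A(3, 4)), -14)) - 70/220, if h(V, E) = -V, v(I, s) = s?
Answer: -69/220 ≈ -0.31364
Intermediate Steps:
1/((-110)*h(v(3, A(3, 4)), -14)) - 70/220 = 1/((-110)*((-1*2))) - 70/220 = -1/110/(-2) - 70*1/220 = -1/110*(-1/2) - 7/22 = 1/220 - 7/22 = -69/220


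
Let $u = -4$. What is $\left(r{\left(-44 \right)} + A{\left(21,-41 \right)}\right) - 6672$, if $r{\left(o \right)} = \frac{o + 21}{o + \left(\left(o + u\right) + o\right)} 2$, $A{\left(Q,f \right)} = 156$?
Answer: $- \frac{443065}{68} \approx -6515.7$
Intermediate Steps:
$r{\left(o \right)} = \frac{2 \left(21 + o\right)}{-4 + 3 o}$ ($r{\left(o \right)} = \frac{o + 21}{o + \left(\left(o - 4\right) + o\right)} 2 = \frac{21 + o}{o + \left(\left(-4 + o\right) + o\right)} 2 = \frac{21 + o}{o + \left(-4 + 2 o\right)} 2 = \frac{21 + o}{-4 + 3 o} 2 = \frac{2 \left(21 + o\right)}{-4 + 3 o}$)
$\left(r{\left(-44 \right)} + A{\left(21,-41 \right)}\right) - 6672 = \left(\frac{2 \left(21 - 44\right)}{-4 + 3 \left(-44\right)} + 156\right) - 6672 = \left(2 \frac{1}{-4 - 132} \left(-23\right) + 156\right) - 6672 = \left(2 \frac{1}{-136} \left(-23\right) + 156\right) - 6672 = \left(2 \left(- \frac{1}{136}\right) \left(-23\right) + 156\right) - 6672 = \left(\frac{23}{68} + 156\right) - 6672 = \frac{10631}{68} - 6672 = - \frac{443065}{68}$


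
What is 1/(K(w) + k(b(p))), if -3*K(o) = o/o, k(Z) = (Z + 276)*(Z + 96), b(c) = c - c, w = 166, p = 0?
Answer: 3/79487 ≈ 3.7742e-5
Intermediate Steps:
b(c) = 0
k(Z) = (96 + Z)*(276 + Z) (k(Z) = (276 + Z)*(96 + Z) = (96 + Z)*(276 + Z))
K(o) = -⅓ (K(o) = -o/(3*o) = -⅓*1 = -⅓)
1/(K(w) + k(b(p))) = 1/(-⅓ + (26496 + 0² + 372*0)) = 1/(-⅓ + (26496 + 0 + 0)) = 1/(-⅓ + 26496) = 1/(79487/3) = 3/79487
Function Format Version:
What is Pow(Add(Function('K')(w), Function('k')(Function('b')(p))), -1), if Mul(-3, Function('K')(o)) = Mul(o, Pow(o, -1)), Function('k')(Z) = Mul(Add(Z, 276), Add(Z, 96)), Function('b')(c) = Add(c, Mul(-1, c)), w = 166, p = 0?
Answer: Rational(3, 79487) ≈ 3.7742e-5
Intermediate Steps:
Function('b')(c) = 0
Function('k')(Z) = Mul(Add(96, Z), Add(276, Z)) (Function('k')(Z) = Mul(Add(276, Z), Add(96, Z)) = Mul(Add(96, Z), Add(276, Z)))
Function('K')(o) = Rational(-1, 3) (Function('K')(o) = Mul(Rational(-1, 3), Mul(o, Pow(o, -1))) = Mul(Rational(-1, 3), 1) = Rational(-1, 3))
Pow(Add(Function('K')(w), Function('k')(Function('b')(p))), -1) = Pow(Add(Rational(-1, 3), Add(26496, Pow(0, 2), Mul(372, 0))), -1) = Pow(Add(Rational(-1, 3), Add(26496, 0, 0)), -1) = Pow(Add(Rational(-1, 3), 26496), -1) = Pow(Rational(79487, 3), -1) = Rational(3, 79487)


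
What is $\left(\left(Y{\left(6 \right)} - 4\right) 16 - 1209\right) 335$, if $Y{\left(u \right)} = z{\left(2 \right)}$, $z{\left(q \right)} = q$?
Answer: $-415735$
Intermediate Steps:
$Y{\left(u \right)} = 2$
$\left(\left(Y{\left(6 \right)} - 4\right) 16 - 1209\right) 335 = \left(\left(2 - 4\right) 16 - 1209\right) 335 = \left(\left(-2\right) 16 - 1209\right) 335 = \left(-32 - 1209\right) 335 = \left(-1241\right) 335 = -415735$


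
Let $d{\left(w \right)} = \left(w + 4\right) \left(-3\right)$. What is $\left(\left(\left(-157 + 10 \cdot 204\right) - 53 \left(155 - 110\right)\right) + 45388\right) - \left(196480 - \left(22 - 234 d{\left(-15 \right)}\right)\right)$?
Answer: $-159294$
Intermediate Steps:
$d{\left(w \right)} = -12 - 3 w$ ($d{\left(w \right)} = \left(4 + w\right) \left(-3\right) = -12 - 3 w$)
$\left(\left(\left(-157 + 10 \cdot 204\right) - 53 \left(155 - 110\right)\right) + 45388\right) - \left(196480 - \left(22 - 234 d{\left(-15 \right)}\right)\right) = \left(\left(\left(-157 + 10 \cdot 204\right) - 53 \left(155 - 110\right)\right) + 45388\right) - \left(196480 - \left(22 - 234 \left(-12 - -45\right)\right)\right) = \left(\left(\left(-157 + 2040\right) - 2385\right) + 45388\right) - \left(196480 - \left(22 - 234 \left(-12 + 45\right)\right)\right) = \left(\left(1883 - 2385\right) + 45388\right) - \left(196480 - \left(22 - 7722\right)\right) = \left(-502 + 45388\right) - \left(196480 - \left(22 - 7722\right)\right) = 44886 - \left(196480 - -7700\right) = 44886 - \left(196480 + 7700\right) = 44886 - 204180 = -159294$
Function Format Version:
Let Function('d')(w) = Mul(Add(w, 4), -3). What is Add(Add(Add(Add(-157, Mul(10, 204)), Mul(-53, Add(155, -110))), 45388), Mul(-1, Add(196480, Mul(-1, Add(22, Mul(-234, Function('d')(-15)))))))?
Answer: -159294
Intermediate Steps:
Function('d')(w) = Add(-12, Mul(-3, w)) (Function('d')(w) = Mul(Add(4, w), -3) = Add(-12, Mul(-3, w)))
Add(Add(Add(Add(-157, Mul(10, 204)), Mul(-53, Add(155, -110))), 45388), Mul(-1, Add(196480, Mul(-1, Add(22, Mul(-234, Function('d')(-15))))))) = Add(Add(Add(Add(-157, Mul(10, 204)), Mul(-53, Add(155, -110))), 45388), Mul(-1, Add(196480, Mul(-1, Add(22, Mul(-234, Add(-12, Mul(-3, -15)))))))) = Add(Add(Add(Add(-157, 2040), Mul(-53, 45)), 45388), Mul(-1, Add(196480, Mul(-1, Add(22, Mul(-234, Add(-12, 45))))))) = Add(Add(Add(1883, -2385), 45388), Mul(-1, Add(196480, Mul(-1, Add(22, Mul(-234, 33)))))) = Add(Add(-502, 45388), Mul(-1, Add(196480, Mul(-1, Add(22, -7722))))) = Add(44886, Mul(-1, Add(196480, Mul(-1, -7700)))) = Add(44886, Mul(-1, Add(196480, 7700))) = Add(44886, Mul(-1, 204180)) = Add(44886, -204180) = -159294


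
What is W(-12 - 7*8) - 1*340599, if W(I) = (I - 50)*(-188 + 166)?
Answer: -338003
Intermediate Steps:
W(I) = 1100 - 22*I (W(I) = (-50 + I)*(-22) = 1100 - 22*I)
W(-12 - 7*8) - 1*340599 = (1100 - 22*(-12 - 7*8)) - 1*340599 = (1100 - 22*(-12 - 56)) - 340599 = (1100 - 22*(-68)) - 340599 = (1100 + 1496) - 340599 = 2596 - 340599 = -338003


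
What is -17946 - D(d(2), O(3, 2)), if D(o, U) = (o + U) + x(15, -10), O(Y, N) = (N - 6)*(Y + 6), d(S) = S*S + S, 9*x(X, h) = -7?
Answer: -161237/9 ≈ -17915.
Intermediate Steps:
x(X, h) = -7/9 (x(X, h) = (⅑)*(-7) = -7/9)
d(S) = S + S² (d(S) = S² + S = S + S²)
O(Y, N) = (-6 + N)*(6 + Y)
D(o, U) = -7/9 + U + o (D(o, U) = (o + U) - 7/9 = (U + o) - 7/9 = -7/9 + U + o)
-17946 - D(d(2), O(3, 2)) = -17946 - (-7/9 + (-36 - 6*3 + 6*2 + 2*3) + 2*(1 + 2)) = -17946 - (-7/9 + (-36 - 18 + 12 + 6) + 2*3) = -17946 - (-7/9 - 36 + 6) = -17946 - 1*(-277/9) = -17946 + 277/9 = -161237/9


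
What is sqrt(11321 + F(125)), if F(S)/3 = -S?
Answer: sqrt(10946) ≈ 104.62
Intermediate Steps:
F(S) = -3*S (F(S) = 3*(-S) = -3*S)
sqrt(11321 + F(125)) = sqrt(11321 - 3*125) = sqrt(11321 - 375) = sqrt(10946)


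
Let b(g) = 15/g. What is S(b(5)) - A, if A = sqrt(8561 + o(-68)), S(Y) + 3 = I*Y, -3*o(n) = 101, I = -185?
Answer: -558 - sqrt(76746)/3 ≈ -650.34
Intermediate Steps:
o(n) = -101/3 (o(n) = -1/3*101 = -101/3)
S(Y) = -3 - 185*Y
A = sqrt(76746)/3 (A = sqrt(8561 - 101/3) = sqrt(25582/3) = sqrt(76746)/3 ≈ 92.344)
S(b(5)) - A = (-3 - 2775/5) - sqrt(76746)/3 = (-3 - 185*3) - sqrt(76746)/3 = (-3 - 555) - sqrt(76746)/3 = -558 - sqrt(76746)/3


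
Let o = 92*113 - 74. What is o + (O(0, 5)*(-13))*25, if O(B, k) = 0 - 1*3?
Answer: 11297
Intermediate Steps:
O(B, k) = -3 (O(B, k) = 0 - 3 = -3)
o = 10322 (o = 10396 - 74 = 10322)
o + (O(0, 5)*(-13))*25 = 10322 - 3*(-13)*25 = 10322 + 39*25 = 10322 + 975 = 11297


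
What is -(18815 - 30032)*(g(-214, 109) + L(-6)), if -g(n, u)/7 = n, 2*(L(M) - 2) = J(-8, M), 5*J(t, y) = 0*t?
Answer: 16825500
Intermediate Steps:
J(t, y) = 0 (J(t, y) = (0*t)/5 = (⅕)*0 = 0)
L(M) = 2 (L(M) = 2 + (½)*0 = 2 + 0 = 2)
g(n, u) = -7*n
-(18815 - 30032)*(g(-214, 109) + L(-6)) = -(18815 - 30032)*(-7*(-214) + 2) = -(-11217)*(1498 + 2) = -(-11217)*1500 = -1*(-16825500) = 16825500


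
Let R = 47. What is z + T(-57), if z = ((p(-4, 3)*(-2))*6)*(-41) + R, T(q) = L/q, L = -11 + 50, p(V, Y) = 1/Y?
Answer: 3996/19 ≈ 210.32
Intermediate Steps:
L = 39
T(q) = 39/q
z = 211 (z = ((-2/3)*6)*(-41) + 47 = (((⅓)*(-2))*6)*(-41) + 47 = -⅔*6*(-41) + 47 = -4*(-41) + 47 = 164 + 47 = 211)
z + T(-57) = 211 + 39/(-57) = 211 + 39*(-1/57) = 211 - 13/19 = 3996/19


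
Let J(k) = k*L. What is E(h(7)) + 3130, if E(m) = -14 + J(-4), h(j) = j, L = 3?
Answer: 3104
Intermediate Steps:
J(k) = 3*k (J(k) = k*3 = 3*k)
E(m) = -26 (E(m) = -14 + 3*(-4) = -14 - 12 = -26)
E(h(7)) + 3130 = -26 + 3130 = 3104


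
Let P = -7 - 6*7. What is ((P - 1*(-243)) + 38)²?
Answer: 53824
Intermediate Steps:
P = -49 (P = -7 - 42 = -49)
((P - 1*(-243)) + 38)² = ((-49 - 1*(-243)) + 38)² = ((-49 + 243) + 38)² = (194 + 38)² = 232² = 53824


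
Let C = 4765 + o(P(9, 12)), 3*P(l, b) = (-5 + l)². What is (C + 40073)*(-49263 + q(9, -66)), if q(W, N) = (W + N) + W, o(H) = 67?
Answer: -2214310455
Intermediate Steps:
P(l, b) = (-5 + l)²/3
q(W, N) = N + 2*W (q(W, N) = (N + W) + W = N + 2*W)
C = 4832 (C = 4765 + 67 = 4832)
(C + 40073)*(-49263 + q(9, -66)) = (4832 + 40073)*(-49263 + (-66 + 2*9)) = 44905*(-49263 + (-66 + 18)) = 44905*(-49263 - 48) = 44905*(-49311) = -2214310455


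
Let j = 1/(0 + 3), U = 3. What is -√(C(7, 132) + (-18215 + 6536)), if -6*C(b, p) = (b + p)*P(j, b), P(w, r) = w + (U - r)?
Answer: -I*√417386/6 ≈ -107.68*I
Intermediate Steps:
j = ⅓ (j = 1/3 = ⅓ ≈ 0.33333)
P(w, r) = 3 + w - r (P(w, r) = w + (3 - r) = 3 + w - r)
C(b, p) = -(10/3 - b)*(b + p)/6 (C(b, p) = -(b + p)*(3 + ⅓ - b)/6 = -(b + p)*(10/3 - b)/6 = -(10/3 - b)*(b + p)/6)
-√(C(7, 132) + (-18215 + 6536)) = -√((-10 + 3*7)*(7 + 132)/18 + (-18215 + 6536)) = -√((1/18)*(-10 + 21)*139 - 11679) = -√((1/18)*11*139 - 11679) = -√(1529/18 - 11679) = -√(-208693/18) = -I*√417386/6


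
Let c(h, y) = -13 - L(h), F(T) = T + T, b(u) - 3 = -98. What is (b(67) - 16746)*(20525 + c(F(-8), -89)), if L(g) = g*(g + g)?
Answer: -336820000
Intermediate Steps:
b(u) = -95 (b(u) = 3 - 98 = -95)
F(T) = 2*T
L(g) = 2*g² (L(g) = g*(2*g) = 2*g²)
c(h, y) = -13 - 2*h²
(b(67) - 16746)*(20525 + c(F(-8), -89)) = (-95 - 16746)*(20525 + (-13 - 2*(2*(-8))²)) = -16841*(20525 + (-13 - 2*(-16)²)) = -16841*(20525 + (-13 - 2*256)) = -16841*(20525 + (-13 - 512)) = -16841*(20525 - 525) = -16841*20000 = -336820000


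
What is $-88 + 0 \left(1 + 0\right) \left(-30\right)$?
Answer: $-88$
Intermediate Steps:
$-88 + 0 \left(1 + 0\right) \left(-30\right) = -88 + 0 \cdot 1 \left(-30\right) = -88 + 0 \left(-30\right) = -88 + 0 = -88$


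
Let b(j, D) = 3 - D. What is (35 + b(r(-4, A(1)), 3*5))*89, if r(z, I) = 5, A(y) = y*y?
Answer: 2047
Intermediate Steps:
A(y) = y²
(35 + b(r(-4, A(1)), 3*5))*89 = (35 + (3 - 3*5))*89 = (35 + (3 - 1*15))*89 = (35 + (3 - 15))*89 = (35 - 12)*89 = 23*89 = 2047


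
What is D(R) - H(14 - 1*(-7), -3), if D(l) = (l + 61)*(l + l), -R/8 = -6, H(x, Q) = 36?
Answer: 10428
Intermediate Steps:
R = 48 (R = -8*(-6) = 48)
D(l) = 2*l*(61 + l) (D(l) = (61 + l)*(2*l) = 2*l*(61 + l))
D(R) - H(14 - 1*(-7), -3) = 2*48*(61 + 48) - 1*36 = 2*48*109 - 36 = 10464 - 36 = 10428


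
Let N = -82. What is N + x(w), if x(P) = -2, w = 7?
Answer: -84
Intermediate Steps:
N + x(w) = -82 - 2 = -84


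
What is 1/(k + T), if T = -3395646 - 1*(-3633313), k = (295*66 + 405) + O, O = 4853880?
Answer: 1/5111422 ≈ 1.9564e-7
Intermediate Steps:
k = 4873755 (k = (295*66 + 405) + 4853880 = (19470 + 405) + 4853880 = 19875 + 4853880 = 4873755)
T = 237667 (T = -3395646 + 3633313 = 237667)
1/(k + T) = 1/(4873755 + 237667) = 1/5111422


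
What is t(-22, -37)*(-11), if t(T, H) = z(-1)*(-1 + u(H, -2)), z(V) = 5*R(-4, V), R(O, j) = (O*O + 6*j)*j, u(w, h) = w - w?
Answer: -550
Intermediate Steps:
u(w, h) = 0
R(O, j) = j*(O² + 6*j) (R(O, j) = (O² + 6*j)*j = j*(O² + 6*j))
z(V) = 5*V*(16 + 6*V) (z(V) = 5*(V*((-4)² + 6*V)) = 5*(V*(16 + 6*V)) = 5*V*(16 + 6*V))
t(T, H) = 50 (t(T, H) = (10*(-1)*(8 + 3*(-1)))*(-1 + 0) = (10*(-1)*(8 - 3))*(-1) = (10*(-1)*5)*(-1) = -50*(-1) = 50)
t(-22, -37)*(-11) = 50*(-11) = -550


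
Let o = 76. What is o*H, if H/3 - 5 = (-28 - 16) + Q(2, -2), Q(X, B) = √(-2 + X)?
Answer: -8892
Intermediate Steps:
H = -117 (H = 15 + 3*((-28 - 16) + √(-2 + 2)) = 15 + 3*(-44 + √0) = 15 + 3*(-44 + 0) = 15 + 3*(-44) = 15 - 132 = -117)
o*H = 76*(-117) = -8892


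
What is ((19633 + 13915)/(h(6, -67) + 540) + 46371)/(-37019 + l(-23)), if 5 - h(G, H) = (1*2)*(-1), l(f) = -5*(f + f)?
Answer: -25398485/20123583 ≈ -1.2621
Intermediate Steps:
l(f) = -10*f
h(G, H) = 7 (h(G, H) = 5 - 1*2*(-1) = 5 - 2*(-1) = 5 - 1*(-2) = 5 + 2 = 7)
((19633 + 13915)/(h(6, -67) + 540) + 46371)/(-37019 + l(-23)) = ((19633 + 13915)/(7 + 540) + 46371)/(-37019 - 10*(-23)) = (33548/547 + 46371)/(-37019 + 230) = (33548*(1/547) + 46371)/(-36789) = (33548/547 + 46371)*(-1/36789) = (25398485/547)*(-1/36789) = -25398485/20123583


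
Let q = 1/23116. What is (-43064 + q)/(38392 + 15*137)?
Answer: -995467423/934972852 ≈ -1.0647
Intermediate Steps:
q = 1/23116 ≈ 4.3260e-5
(-43064 + q)/(38392 + 15*137) = (-43064 + 1/23116)/(38392 + 15*137) = -995467423/(23116*(38392 + 2055)) = -995467423/23116/40447 = -995467423/23116*1/40447 = -995467423/934972852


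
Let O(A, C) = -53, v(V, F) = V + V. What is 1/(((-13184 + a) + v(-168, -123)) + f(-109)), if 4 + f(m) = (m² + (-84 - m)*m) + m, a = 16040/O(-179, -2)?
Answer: -53/253321 ≈ -0.00020922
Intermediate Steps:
v(V, F) = 2*V
a = -16040/53 (a = 16040/(-53) = 16040*(-1/53) = -16040/53 ≈ -302.64)
f(m) = -4 + m + m² + m*(-84 - m) (f(m) = -4 + ((m² + (-84 - m)*m) + m) = -4 + ((m² + m*(-84 - m)) + m) = -4 + (m + m² + m*(-84 - m)) = -4 + m + m² + m*(-84 - m))
1/(((-13184 + a) + v(-168, -123)) + f(-109)) = 1/(((-13184 - 16040/53) + 2*(-168)) + (-4 - 83*(-109))) = 1/((-714792/53 - 336) + (-4 + 9047)) = 1/(-732600/53 + 9043) = 1/(-253321/53) = -53/253321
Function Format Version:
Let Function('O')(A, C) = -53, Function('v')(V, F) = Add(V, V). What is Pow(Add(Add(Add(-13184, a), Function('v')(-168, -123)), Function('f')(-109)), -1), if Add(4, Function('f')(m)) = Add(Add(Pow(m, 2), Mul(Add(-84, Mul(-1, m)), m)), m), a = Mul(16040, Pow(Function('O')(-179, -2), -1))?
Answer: Rational(-53, 253321) ≈ -0.00020922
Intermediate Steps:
Function('v')(V, F) = Mul(2, V)
a = Rational(-16040, 53) (a = Mul(16040, Pow(-53, -1)) = Mul(16040, Rational(-1, 53)) = Rational(-16040, 53) ≈ -302.64)
Function('f')(m) = Add(-4, m, Pow(m, 2), Mul(m, Add(-84, Mul(-1, m)))) (Function('f')(m) = Add(-4, Add(Add(Pow(m, 2), Mul(Add(-84, Mul(-1, m)), m)), m)) = Add(-4, Add(Add(Pow(m, 2), Mul(m, Add(-84, Mul(-1, m)))), m)) = Add(-4, Add(m, Pow(m, 2), Mul(m, Add(-84, Mul(-1, m))))) = Add(-4, m, Pow(m, 2), Mul(m, Add(-84, Mul(-1, m)))))
Pow(Add(Add(Add(-13184, a), Function('v')(-168, -123)), Function('f')(-109)), -1) = Pow(Add(Add(Add(-13184, Rational(-16040, 53)), Mul(2, -168)), Add(-4, Mul(-83, -109))), -1) = Pow(Add(Add(Rational(-714792, 53), -336), Add(-4, 9047)), -1) = Pow(Add(Rational(-732600, 53), 9043), -1) = Pow(Rational(-253321, 53), -1) = Rational(-53, 253321)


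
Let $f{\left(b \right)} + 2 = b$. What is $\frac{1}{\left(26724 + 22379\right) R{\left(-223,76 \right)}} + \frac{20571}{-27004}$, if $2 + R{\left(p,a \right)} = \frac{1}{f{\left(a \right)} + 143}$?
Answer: $- \frac{437378212897}{574148219396} \approx -0.76179$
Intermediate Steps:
$f{\left(b \right)} = -2 + b$
$R{\left(p,a \right)} = -2 + \frac{1}{141 + a}$ ($R{\left(p,a \right)} = -2 + \frac{1}{\left(-2 + a\right) + 143} = -2 + \frac{1}{141 + a}$)
$\frac{1}{\left(26724 + 22379\right) R{\left(-223,76 \right)}} + \frac{20571}{-27004} = \frac{1}{\left(26724 + 22379\right) \frac{-281 - 152}{141 + 76}} + \frac{20571}{-27004} = \frac{1}{49103 \frac{-281 - 152}{217}} + 20571 \left(- \frac{1}{27004}\right) = \frac{1}{49103 \cdot \frac{1}{217} \left(-433\right)} - \frac{20571}{27004} = \frac{1}{49103 \left(- \frac{433}{217}\right)} - \frac{20571}{27004} = \frac{1}{49103} \left(- \frac{217}{433}\right) - \frac{20571}{27004} = - \frac{217}{21261599} - \frac{20571}{27004} = - \frac{437378212897}{574148219396}$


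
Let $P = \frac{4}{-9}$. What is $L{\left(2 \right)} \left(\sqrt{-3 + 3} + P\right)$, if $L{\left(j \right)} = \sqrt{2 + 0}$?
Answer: $- \frac{4 \sqrt{2}}{9} \approx -0.62854$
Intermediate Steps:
$P = - \frac{4}{9}$ ($P = 4 \left(- \frac{1}{9}\right) = - \frac{4}{9} \approx -0.44444$)
$L{\left(j \right)} = \sqrt{2}$
$L{\left(2 \right)} \left(\sqrt{-3 + 3} + P\right) = \sqrt{2} \left(\sqrt{-3 + 3} - \frac{4}{9}\right) = \sqrt{2} \left(\sqrt{0} - \frac{4}{9}\right) = \sqrt{2} \left(0 - \frac{4}{9}\right) = \sqrt{2} \left(- \frac{4}{9}\right) = - \frac{4 \sqrt{2}}{9}$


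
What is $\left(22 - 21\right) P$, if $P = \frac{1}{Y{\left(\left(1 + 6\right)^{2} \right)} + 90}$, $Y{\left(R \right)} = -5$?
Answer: $\frac{1}{85} \approx 0.011765$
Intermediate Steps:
$P = \frac{1}{85}$ ($P = \frac{1}{-5 + 90} = \frac{1}{85} \approx 0.011765$)
$\left(22 - 21\right) P = \left(22 - 21\right) \frac{1}{85} = 1 \cdot \frac{1}{85} = \frac{1}{85}$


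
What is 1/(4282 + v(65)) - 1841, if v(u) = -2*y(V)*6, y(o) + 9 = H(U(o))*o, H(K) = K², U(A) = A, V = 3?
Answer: -7485505/4066 ≈ -1841.0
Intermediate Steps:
y(o) = -9 + o³ (y(o) = -9 + o²*o = -9 + o³)
v(u) = -216 (v(u) = -2*(-9 + 3³)*6 = -2*(-9 + 27)*6 = -2*18*6 = -36*6 = -216)
1/(4282 + v(65)) - 1841 = 1/(4282 - 216) - 1841 = 1/4066 - 1841 = -7485505/4066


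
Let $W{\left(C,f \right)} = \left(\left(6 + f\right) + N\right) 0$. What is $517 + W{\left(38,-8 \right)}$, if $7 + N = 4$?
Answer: $517$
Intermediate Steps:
$N = -3$ ($N = -7 + 4 = -3$)
$W{\left(C,f \right)} = 0$ ($W{\left(C,f \right)} = \left(\left(6 + f\right) - 3\right) 0 = \left(3 + f\right) 0 = 0$)
$517 + W{\left(38,-8 \right)} = 517 + 0 = 517$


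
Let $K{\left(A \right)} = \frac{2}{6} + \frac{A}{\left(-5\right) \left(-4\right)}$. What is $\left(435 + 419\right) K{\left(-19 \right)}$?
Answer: $- \frac{15799}{30} \approx -526.63$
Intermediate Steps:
$K{\left(A \right)} = \frac{1}{3} + \frac{A}{20}$ ($K{\left(A \right)} = 2 \cdot \frac{1}{6} + \frac{A}{20} = \frac{1}{3} + A \frac{1}{20} = \frac{1}{3} + \frac{A}{20}$)
$\left(435 + 419\right) K{\left(-19 \right)} = \left(435 + 419\right) \left(\frac{1}{3} + \frac{1}{20} \left(-19\right)\right) = 854 \left(\frac{1}{3} - \frac{19}{20}\right) = 854 \left(- \frac{37}{60}\right) = - \frac{15799}{30}$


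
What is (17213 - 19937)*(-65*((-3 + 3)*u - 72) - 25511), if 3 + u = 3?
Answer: 56743644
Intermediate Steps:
u = 0 (u = -3 + 3 = 0)
(17213 - 19937)*(-65*((-3 + 3)*u - 72) - 25511) = (17213 - 19937)*(-65*((-3 + 3)*0 - 72) - 25511) = -2724*(-65*(0*0 - 72) - 25511) = -2724*(-65*(0 - 72) - 25511) = -2724*(-65*(-72) - 25511) = -2724*(4680 - 25511) = -2724*(-20831) = 56743644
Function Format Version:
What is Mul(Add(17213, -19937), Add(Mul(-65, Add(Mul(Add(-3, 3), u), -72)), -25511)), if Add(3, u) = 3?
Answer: 56743644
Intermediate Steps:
u = 0 (u = Add(-3, 3) = 0)
Mul(Add(17213, -19937), Add(Mul(-65, Add(Mul(Add(-3, 3), u), -72)), -25511)) = Mul(Add(17213, -19937), Add(Mul(-65, Add(Mul(Add(-3, 3), 0), -72)), -25511)) = Mul(-2724, Add(Mul(-65, Add(Mul(0, 0), -72)), -25511)) = Mul(-2724, Add(Mul(-65, Add(0, -72)), -25511)) = Mul(-2724, Add(Mul(-65, -72), -25511)) = Mul(-2724, Add(4680, -25511)) = Mul(-2724, -20831) = 56743644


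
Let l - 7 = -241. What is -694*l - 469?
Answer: 161927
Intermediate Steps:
l = -234 (l = 7 - 241 = -234)
-694*l - 469 = -694*(-234) - 469 = 162396 - 469 = 161927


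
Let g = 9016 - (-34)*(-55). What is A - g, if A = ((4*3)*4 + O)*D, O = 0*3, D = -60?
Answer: -10026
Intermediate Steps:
O = 0
A = -2880 (A = ((4*3)*4 + 0)*(-60) = (12*4 + 0)*(-60) = (48 + 0)*(-60) = 48*(-60) = -2880)
g = 7146 (g = 9016 - 1*1870 = 9016 - 1870 = 7146)
A - g = -2880 - 1*7146 = -2880 - 7146 = -10026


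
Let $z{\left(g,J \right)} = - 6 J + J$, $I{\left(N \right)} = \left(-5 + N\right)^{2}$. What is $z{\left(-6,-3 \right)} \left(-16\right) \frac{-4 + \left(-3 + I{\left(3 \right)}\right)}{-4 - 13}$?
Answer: $- \frac{720}{17} \approx -42.353$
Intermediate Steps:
$z{\left(g,J \right)} = - 5 J$
$z{\left(-6,-3 \right)} \left(-16\right) \frac{-4 + \left(-3 + I{\left(3 \right)}\right)}{-4 - 13} = \left(-5\right) \left(-3\right) \left(-16\right) \frac{-4 - \left(3 - \left(-5 + 3\right)^{2}\right)}{-4 - 13} = 15 \left(-16\right) \frac{-4 - \left(3 - \left(-2\right)^{2}\right)}{-17} = - 240 \left(-4 + \left(-3 + 4\right)\right) \left(- \frac{1}{17}\right) = - 240 \left(-4 + 1\right) \left(- \frac{1}{17}\right) = - 240 \left(\left(-3\right) \left(- \frac{1}{17}\right)\right) = \left(-240\right) \frac{3}{17} = - \frac{720}{17}$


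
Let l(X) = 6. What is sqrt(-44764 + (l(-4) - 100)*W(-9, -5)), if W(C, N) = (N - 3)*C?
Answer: 2*I*sqrt(12883) ≈ 227.01*I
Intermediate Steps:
W(C, N) = C*(-3 + N) (W(C, N) = (-3 + N)*C = C*(-3 + N))
sqrt(-44764 + (l(-4) - 100)*W(-9, -5)) = sqrt(-44764 + (6 - 100)*(-9*(-3 - 5))) = sqrt(-44764 - (-846)*(-8)) = sqrt(-44764 - 94*72) = sqrt(-44764 - 6768) = sqrt(-51532) = 2*I*sqrt(12883)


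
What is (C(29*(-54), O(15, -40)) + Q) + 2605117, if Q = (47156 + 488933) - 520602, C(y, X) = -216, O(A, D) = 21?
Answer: 2620388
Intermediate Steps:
Q = 15487 (Q = 536089 - 520602 = 15487)
(C(29*(-54), O(15, -40)) + Q) + 2605117 = (-216 + 15487) + 2605117 = 15271 + 2605117 = 2620388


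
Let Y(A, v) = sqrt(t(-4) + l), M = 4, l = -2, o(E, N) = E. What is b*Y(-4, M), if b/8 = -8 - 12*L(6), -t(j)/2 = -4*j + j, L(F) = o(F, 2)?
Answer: -640*I*sqrt(26) ≈ -3263.4*I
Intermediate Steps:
L(F) = F
t(j) = 6*j (t(j) = -2*(-4*j + j) = -(-6)*j = 6*j)
b = -640 (b = 8*(-8 - 12*6) = 8*(-8 - 72) = 8*(-80) = -640)
Y(A, v) = I*sqrt(26) (Y(A, v) = sqrt(6*(-4) - 2) = sqrt(-24 - 2) = sqrt(-26) = I*sqrt(26))
b*Y(-4, M) = -640*I*sqrt(26)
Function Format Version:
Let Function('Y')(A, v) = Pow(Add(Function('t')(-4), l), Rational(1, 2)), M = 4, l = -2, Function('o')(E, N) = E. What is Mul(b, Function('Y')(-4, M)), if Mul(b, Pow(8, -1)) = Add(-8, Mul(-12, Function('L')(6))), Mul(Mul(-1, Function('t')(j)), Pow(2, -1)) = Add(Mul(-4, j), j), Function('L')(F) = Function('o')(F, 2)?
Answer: Mul(-640, I, Pow(26, Rational(1, 2))) ≈ Mul(-3263.4, I)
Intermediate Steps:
Function('L')(F) = F
Function('t')(j) = Mul(6, j) (Function('t')(j) = Mul(-2, Add(Mul(-4, j), j)) = Mul(-2, Mul(-3, j)) = Mul(6, j))
b = -640 (b = Mul(8, Add(-8, Mul(-12, 6))) = Mul(8, Add(-8, -72)) = Mul(8, -80) = -640)
Function('Y')(A, v) = Mul(I, Pow(26, Rational(1, 2))) (Function('Y')(A, v) = Pow(Add(Mul(6, -4), -2), Rational(1, 2)) = Pow(Add(-24, -2), Rational(1, 2)) = Pow(-26, Rational(1, 2)) = Mul(I, Pow(26, Rational(1, 2))))
Mul(b, Function('Y')(-4, M)) = Mul(-640, Mul(I, Pow(26, Rational(1, 2)))) = Mul(-640, I, Pow(26, Rational(1, 2)))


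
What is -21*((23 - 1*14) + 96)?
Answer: -2205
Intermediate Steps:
-21*((23 - 1*14) + 96) = -21*((23 - 14) + 96) = -21*(9 + 96) = -21*105 = -2205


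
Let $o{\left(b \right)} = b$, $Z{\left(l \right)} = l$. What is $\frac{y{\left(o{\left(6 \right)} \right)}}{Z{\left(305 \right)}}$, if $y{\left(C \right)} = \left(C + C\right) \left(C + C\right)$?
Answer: $\frac{144}{305} \approx 0.47213$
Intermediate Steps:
$y{\left(C \right)} = 4 C^{2}$ ($y{\left(C \right)} = 2 C 2 C = 4 C^{2}$)
$\frac{y{\left(o{\left(6 \right)} \right)}}{Z{\left(305 \right)}} = \frac{4 \cdot 6^{2}}{305} = 4 \cdot 36 \cdot \frac{1}{305} = 144 \cdot \frac{1}{305} = \frac{144}{305}$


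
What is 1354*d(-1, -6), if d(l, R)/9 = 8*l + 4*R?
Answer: -389952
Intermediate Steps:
d(l, R) = 36*R + 72*l (d(l, R) = 9*(8*l + 4*R) = 9*(4*R + 8*l) = 36*R + 72*l)
1354*d(-1, -6) = 1354*(36*(-6) + 72*(-1)) = 1354*(-216 - 72) = 1354*(-288) = -389952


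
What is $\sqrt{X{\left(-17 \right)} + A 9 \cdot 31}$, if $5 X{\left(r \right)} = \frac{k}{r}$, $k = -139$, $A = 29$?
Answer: $\frac{\sqrt{58469290}}{85} \approx 89.959$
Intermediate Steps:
$X{\left(r \right)} = - \frac{139}{5 r}$ ($X{\left(r \right)} = \frac{\left(-139\right) \frac{1}{r}}{5} = - \frac{139}{5 r}$)
$\sqrt{X{\left(-17 \right)} + A 9 \cdot 31} = \sqrt{- \frac{139}{5 \left(-17\right)} + 29 \cdot 9 \cdot 31} = \sqrt{\left(- \frac{139}{5}\right) \left(- \frac{1}{17}\right) + 261 \cdot 31} = \sqrt{\frac{139}{85} + 8091} = \sqrt{\frac{687874}{85}} = \frac{\sqrt{58469290}}{85}$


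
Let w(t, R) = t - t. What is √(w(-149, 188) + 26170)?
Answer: √26170 ≈ 161.77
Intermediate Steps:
w(t, R) = 0
√(w(-149, 188) + 26170) = √(0 + 26170) = √26170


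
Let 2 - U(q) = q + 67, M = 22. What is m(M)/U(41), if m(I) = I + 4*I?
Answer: -55/53 ≈ -1.0377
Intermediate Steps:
m(I) = 5*I
U(q) = -65 - q (U(q) = 2 - (q + 67) = 2 - (67 + q) = 2 + (-67 - q) = -65 - q)
m(M)/U(41) = (5*22)/(-65 - 1*41) = 110/(-65 - 41) = 110/(-106) = 110*(-1/106) = -55/53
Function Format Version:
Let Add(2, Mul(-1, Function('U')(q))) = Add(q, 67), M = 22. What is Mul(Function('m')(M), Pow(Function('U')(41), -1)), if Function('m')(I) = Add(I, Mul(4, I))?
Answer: Rational(-55, 53) ≈ -1.0377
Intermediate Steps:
Function('m')(I) = Mul(5, I)
Function('U')(q) = Add(-65, Mul(-1, q)) (Function('U')(q) = Add(2, Mul(-1, Add(q, 67))) = Add(2, Mul(-1, Add(67, q))) = Add(2, Add(-67, Mul(-1, q))) = Add(-65, Mul(-1, q)))
Mul(Function('m')(M), Pow(Function('U')(41), -1)) = Mul(Mul(5, 22), Pow(Add(-65, Mul(-1, 41)), -1)) = Mul(110, Pow(Add(-65, -41), -1)) = Mul(110, Pow(-106, -1)) = Mul(110, Rational(-1, 106)) = Rational(-55, 53)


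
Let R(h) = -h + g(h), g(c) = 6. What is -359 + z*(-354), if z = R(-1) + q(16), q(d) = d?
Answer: -8501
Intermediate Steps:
R(h) = 6 - h (R(h) = -h + 6 = 6 - h)
z = 23 (z = (6 - 1*(-1)) + 16 = (6 + 1) + 16 = 7 + 16 = 23)
-359 + z*(-354) = -359 + 23*(-354) = -359 - 8142 = -8501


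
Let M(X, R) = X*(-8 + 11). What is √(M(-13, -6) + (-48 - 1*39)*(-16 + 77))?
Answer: 9*I*√66 ≈ 73.116*I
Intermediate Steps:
M(X, R) = 3*X (M(X, R) = X*3 = 3*X)
√(M(-13, -6) + (-48 - 1*39)*(-16 + 77)) = √(3*(-13) + (-48 - 1*39)*(-16 + 77)) = √(-39 + (-48 - 39)*61) = √(-39 - 87*61) = √(-39 - 5307) = √(-5346) = 9*I*√66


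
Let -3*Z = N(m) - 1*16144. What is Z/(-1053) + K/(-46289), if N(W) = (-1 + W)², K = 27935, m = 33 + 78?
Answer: -91813127/48742317 ≈ -1.8836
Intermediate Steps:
m = 111
Z = 1348 (Z = -((-1 + 111)² - 1*16144)/3 = -(110² - 16144)/3 = -(12100 - 16144)/3 = -⅓*(-4044) = 1348)
Z/(-1053) + K/(-46289) = 1348/(-1053) + 27935/(-46289) = 1348*(-1/1053) + 27935*(-1/46289) = -1348/1053 - 27935/46289 = -91813127/48742317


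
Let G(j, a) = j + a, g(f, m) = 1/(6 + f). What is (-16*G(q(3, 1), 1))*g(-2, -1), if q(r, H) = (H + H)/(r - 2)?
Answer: -12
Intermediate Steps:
q(r, H) = 2*H/(-2 + r) (q(r, H) = (2*H)/(-2 + r) = 2*H/(-2 + r))
G(j, a) = a + j
(-16*G(q(3, 1), 1))*g(-2, -1) = (-16*(1 + 2*1/(-2 + 3)))/(6 - 2) = -16*(1 + 2*1/1)/4 = -16*(1 + 2*1*1)*(1/4) = -16*(1 + 2)*(1/4) = -16*3*(1/4) = -48*1/4 = -12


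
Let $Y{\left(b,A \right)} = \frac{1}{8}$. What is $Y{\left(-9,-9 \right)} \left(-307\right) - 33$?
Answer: $- \frac{571}{8} \approx -71.375$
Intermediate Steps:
$Y{\left(b,A \right)} = \frac{1}{8}$
$Y{\left(-9,-9 \right)} \left(-307\right) - 33 = \frac{1}{8} \left(-307\right) - 33 = - \frac{307}{8} - 33 = - \frac{571}{8}$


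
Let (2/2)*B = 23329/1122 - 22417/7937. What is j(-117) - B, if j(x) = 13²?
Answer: 1344987667/8905314 ≈ 151.03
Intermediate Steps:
j(x) = 169
B = 160010399/8905314 (B = 23329/1122 - 22417/7937 = 160010399/8905314 ≈ 17.968)
j(-117) - B = 169 - 1*160010399/8905314 = 169 - 160010399/8905314 = 1344987667/8905314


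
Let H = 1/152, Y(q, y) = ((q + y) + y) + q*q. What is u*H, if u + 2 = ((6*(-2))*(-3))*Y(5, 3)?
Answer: 647/76 ≈ 8.5132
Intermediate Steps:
Y(q, y) = q + q² + 2*y (Y(q, y) = (q + 2*y) + q² = q + q² + 2*y)
u = 1294 (u = -2 + ((6*(-2))*(-3))*(5 + 5² + 2*3) = -2 + (-12*(-3))*(5 + 25 + 6) = -2 + 36*36 = -2 + 1296 = 1294)
H = 1/152 ≈ 0.0065789
u*H = 1294*(1/152) = 647/76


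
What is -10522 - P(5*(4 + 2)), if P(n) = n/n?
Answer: -10523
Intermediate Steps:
P(n) = 1
-10522 - P(5*(4 + 2)) = -10522 - 1*1 = -10522 - 1 = -10523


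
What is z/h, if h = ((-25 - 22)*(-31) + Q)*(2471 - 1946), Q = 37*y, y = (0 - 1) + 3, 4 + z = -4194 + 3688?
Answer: -34/53585 ≈ -0.00063451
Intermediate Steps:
z = -510 (z = -4 + (-4194 + 3688) = -4 - 506 = -510)
y = 2 (y = -1 + 3 = 2)
Q = 74 (Q = 37*2 = 74)
h = 803775 (h = ((-25 - 22)*(-31) + 74)*(2471 - 1946) = (-47*(-31) + 74)*525 = (1457 + 74)*525 = 1531*525 = 803775)
z/h = -510/803775 = -510*1/803775 = -34/53585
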